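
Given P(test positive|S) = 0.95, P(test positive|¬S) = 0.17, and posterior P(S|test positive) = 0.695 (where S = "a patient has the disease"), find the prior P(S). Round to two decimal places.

P(S) = 0.29

In odds form, posterior odds = prior odds × likelihood ratio, so prior odds = posterior odds ÷ LR.
Posterior odds = 0.695/(1−0.695) = 2.2787. LR = 0.95/0.17 = 5.5882.
Prior odds = 2.2787/5.5882 = 0.4078, so P(S) = 0.4078/(1+0.4078) ≈ 0.29.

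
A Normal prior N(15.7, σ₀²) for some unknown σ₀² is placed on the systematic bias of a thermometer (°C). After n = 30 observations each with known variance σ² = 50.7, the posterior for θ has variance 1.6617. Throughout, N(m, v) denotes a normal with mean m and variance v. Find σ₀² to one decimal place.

For the Normal–Normal model with known σ², precisions add: τ_n = τ₀ + n/σ².
So 1/σ₀² = 1/1.6617 − 30/50.7 = 0.601793 − 0.591716 = 0.010077.
Hence σ₀² = 1/0.010077 ≈ 99.2.

σ₀² = 99.2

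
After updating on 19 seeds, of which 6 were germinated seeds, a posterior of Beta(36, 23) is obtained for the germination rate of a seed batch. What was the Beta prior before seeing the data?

Beta is conjugate to the binomial likelihood: posterior = Beta(a+s, b+f).
So a = 36 − 6 = 30 and b = 23 − 13 = 10.

Beta(30, 10)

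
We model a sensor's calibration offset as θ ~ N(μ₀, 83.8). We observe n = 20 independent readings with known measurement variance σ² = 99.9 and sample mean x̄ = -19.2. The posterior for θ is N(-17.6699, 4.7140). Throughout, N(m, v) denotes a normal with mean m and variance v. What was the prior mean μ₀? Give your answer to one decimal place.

μ₀ = 8.0

The posterior mean is a precision-weighted average: μ_n = (τ₀μ₀ + τ_data·x̄)/(τ₀+τ_data), with τ₀=1/σ₀² and τ_data=n/σ².
Here τ₀ = 1/83.8 = 0.011933 and τ_data = 20/99.9 = 0.200200, so τ_n = 0.212133.
Rearranging for μ₀: μ₀ = (μ_n·τ_n − τ_data·x̄)/τ₀ = (-17.6699·0.212133 − 0.200200·-19.2) / 0.011933 = 0.095471/0.011933 ≈ 8.0.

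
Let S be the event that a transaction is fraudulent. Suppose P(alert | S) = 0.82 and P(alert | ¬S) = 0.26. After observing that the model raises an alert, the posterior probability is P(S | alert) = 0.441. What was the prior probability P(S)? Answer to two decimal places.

P(S) = 0.20

In odds form, posterior odds = prior odds × likelihood ratio, so prior odds = posterior odds ÷ LR.
Posterior odds = 0.441/(1−0.441) = 0.7889. LR = 0.82/0.26 = 3.1538.
Prior odds = 0.7889/3.1538 = 0.2501, so P(S) = 0.2501/(1+0.2501) ≈ 0.20.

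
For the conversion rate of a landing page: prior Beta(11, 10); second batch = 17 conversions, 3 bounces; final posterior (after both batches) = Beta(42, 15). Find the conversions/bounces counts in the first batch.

Sequential conjugate updates are equivalent to a single update on the pooled data, so total successes = posterior α − prior α and total failures = posterior β − prior β.
Total across both batches: 42−11=31 conversions, 15−10=5 bounces.
Subtract the second batch: 31−17=14 conversions and 5−3=2 bounces.

14 conversions and 2 bounces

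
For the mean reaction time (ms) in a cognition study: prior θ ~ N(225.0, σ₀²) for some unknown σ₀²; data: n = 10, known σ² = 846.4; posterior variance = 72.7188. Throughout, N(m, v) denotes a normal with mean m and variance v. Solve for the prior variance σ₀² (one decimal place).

For the Normal–Normal model with known σ², precisions add: τ_n = τ₀ + n/σ².
So 1/σ₀² = 1/72.7188 − 10/846.4 = 0.013752 − 0.011815 = 0.001937.
Hence σ₀² = 1/0.001937 ≈ 516.3.

σ₀² = 516.3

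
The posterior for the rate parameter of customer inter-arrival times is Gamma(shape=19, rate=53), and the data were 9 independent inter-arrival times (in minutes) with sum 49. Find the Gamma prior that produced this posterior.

Gamma(shape=10, rate=4)

For an exponential likelihood with a Gamma(α, β) prior on the rate, n observations with total T give posterior Gamma(α+n, β+T).
So α = 19 − 9 = 10 and β = 53 − 49 = 4.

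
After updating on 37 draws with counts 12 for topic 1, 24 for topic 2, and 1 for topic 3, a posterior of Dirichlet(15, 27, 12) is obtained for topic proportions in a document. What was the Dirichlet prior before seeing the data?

Dirichlet(3, 3, 11)

For a Dirichlet(α) prior with multinomial counts c, the posterior is Dirichlet(α + c) componentwise.
Subtract each count from the matching posterior parameter: 15−12=3, 27−24=3, 12−1=11.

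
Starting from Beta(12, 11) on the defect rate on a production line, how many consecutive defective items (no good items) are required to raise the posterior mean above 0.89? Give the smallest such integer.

k = 78

After k defective items and 0 good items the posterior is Beta(12+k, 11), with mean (12+k)/(12+11+k).
Set (12+k)/(23+k) > 0.89 and solve: k > (0.89·23 − 12)/(1 − 0.89) = 77.000.
The smallest integer exceeding 77.000 is 78.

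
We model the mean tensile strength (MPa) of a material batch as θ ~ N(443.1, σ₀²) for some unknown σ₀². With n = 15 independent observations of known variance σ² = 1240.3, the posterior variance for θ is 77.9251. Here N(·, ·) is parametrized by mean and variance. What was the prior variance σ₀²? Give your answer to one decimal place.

For the Normal–Normal model with known σ², precisions add: τ_n = τ₀ + n/σ².
So 1/σ₀² = 1/77.9251 − 15/1240.3 = 0.012833 − 0.012094 = 0.000739.
Hence σ₀² = 1/0.000739 ≈ 1353.2.

σ₀² = 1353.2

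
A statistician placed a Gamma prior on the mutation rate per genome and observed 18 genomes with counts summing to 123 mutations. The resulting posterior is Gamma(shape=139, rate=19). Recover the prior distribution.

Gamma(shape=16, rate=1)

Gamma–Poisson conjugacy: posterior shape = α + Σxᵢ, posterior rate = β + n.
So α = 139 − 123 = 16 and β = 19 − 18 = 1.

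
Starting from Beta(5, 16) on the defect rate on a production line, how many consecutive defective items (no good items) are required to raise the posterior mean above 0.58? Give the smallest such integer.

k = 18

After k defective items and 0 good items the posterior is Beta(5+k, 16), with mean (5+k)/(5+16+k).
Set (5+k)/(21+k) > 0.58 and solve: k > (0.58·21 − 5)/(1 − 0.58) = 17.095.
The smallest integer exceeding 17.095 is 18.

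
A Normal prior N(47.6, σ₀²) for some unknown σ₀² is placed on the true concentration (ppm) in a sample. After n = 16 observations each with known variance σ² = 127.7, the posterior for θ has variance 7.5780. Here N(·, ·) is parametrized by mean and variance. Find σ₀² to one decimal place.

σ₀² = 150.0

Posterior precision equals prior precision plus data precision: 1/σ_n² = 1/σ₀² + n/σ².
So 1/σ₀² = 1/7.5780 − 16/127.7 = 0.131961 − 0.125294 = 0.006667.
Hence σ₀² = 1/0.006667 ≈ 150.0.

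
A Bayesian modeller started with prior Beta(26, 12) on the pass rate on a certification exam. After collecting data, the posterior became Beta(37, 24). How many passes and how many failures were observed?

Beta is conjugate to the binomial likelihood: posterior = Beta(α+s, β+f).
So s = 37 − 26 = 11 and f = 24 − 12 = 12.

11 passes and 12 failures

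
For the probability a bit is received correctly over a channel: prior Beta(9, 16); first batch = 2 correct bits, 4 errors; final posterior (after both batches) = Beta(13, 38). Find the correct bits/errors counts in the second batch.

2 correct bits and 18 errors

Because Beta–binomial updating is additive in the counts, the combined data contributed (α_post−α_prior, β_post−β_prior) successes and failures.
Total across both batches: 13−9=4 correct bits, 38−16=22 errors.
Subtract the first batch: 4−2=2 correct bits and 22−4=18 errors.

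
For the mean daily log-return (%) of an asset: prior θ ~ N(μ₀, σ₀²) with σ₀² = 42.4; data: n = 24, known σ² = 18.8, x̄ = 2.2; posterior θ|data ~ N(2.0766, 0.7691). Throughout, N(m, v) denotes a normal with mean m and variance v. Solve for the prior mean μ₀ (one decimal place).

μ₀ = -4.6

The posterior mean is a precision-weighted average: μ_n = (τ₀μ₀ + τ_data·x̄)/(τ₀+τ_data), with τ₀=1/σ₀² and τ_data=n/σ².
Here τ₀ = 1/42.4 = 0.023585 and τ_data = 24/18.8 = 1.276596, so τ_n = 1.300181.
Rearranging for μ₀: μ₀ = (μ_n·τ_n − τ_data·x̄)/τ₀ = (2.0766·1.300181 − 1.276596·2.2) / 0.023585 = -0.108555/0.023585 ≈ -4.6.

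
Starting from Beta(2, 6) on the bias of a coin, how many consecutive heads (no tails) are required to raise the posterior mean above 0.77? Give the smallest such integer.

k = 19

After k heads and 0 tails the posterior is Beta(2+k, 6), with mean (2+k)/(2+6+k).
Set (2+k)/(8+k) > 0.77 and solve: k > (0.77·8 − 2)/(1 − 0.77) = 18.087.
The smallest integer exceeding 18.087 is 19, and checking k=19: (21)/(27) = 0.7778 > 0.77.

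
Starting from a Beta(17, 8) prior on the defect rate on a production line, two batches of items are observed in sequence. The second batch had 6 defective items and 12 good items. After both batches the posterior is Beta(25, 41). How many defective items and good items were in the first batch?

2 defective items and 21 good items

Sequential conjugate updates are equivalent to a single update on the pooled data, so total successes = posterior α − prior α and total failures = posterior β − prior β.
Total across both batches: 25−17=8 defective items, 41−8=33 good items.
Subtract the second batch: 8−6=2 defective items and 33−12=21 good items.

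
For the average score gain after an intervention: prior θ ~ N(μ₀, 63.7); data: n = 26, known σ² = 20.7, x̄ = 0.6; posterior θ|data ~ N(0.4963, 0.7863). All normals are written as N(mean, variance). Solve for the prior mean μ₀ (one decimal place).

The posterior mean is a precision-weighted average: μ_n = (τ₀μ₀ + τ_data·x̄)/(τ₀+τ_data), with τ₀=1/σ₀² and τ_data=n/σ².
Here τ₀ = 1/63.7 = 0.015699 and τ_data = 26/20.7 = 1.256039, so τ_n = 1.271738.
Rearranging for μ₀: μ₀ = (μ_n·τ_n − τ_data·x̄)/τ₀ = (0.4963·1.271738 − 1.256039·0.6) / 0.015699 = -0.122460/0.015699 ≈ -7.8.

μ₀ = -7.8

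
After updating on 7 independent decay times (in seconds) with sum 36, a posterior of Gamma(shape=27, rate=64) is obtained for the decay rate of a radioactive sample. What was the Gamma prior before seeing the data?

Gamma–exponential conjugacy: posterior shape = α + n, posterior rate = β + Σtᵢ.
So α = 27 − 7 = 20 and β = 64 − 36 = 28.

Gamma(shape=20, rate=28)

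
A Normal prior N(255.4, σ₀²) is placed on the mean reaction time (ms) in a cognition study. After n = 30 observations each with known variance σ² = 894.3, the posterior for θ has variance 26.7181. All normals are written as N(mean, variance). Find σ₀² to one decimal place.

σ₀² = 257.6

For the Normal–Normal model with known σ², precisions add: τ_n = τ₀ + n/σ².
So 1/σ₀² = 1/26.7181 − 30/894.3 = 0.037428 − 0.033546 = 0.003882.
Hence σ₀² = 1/0.003882 ≈ 257.6.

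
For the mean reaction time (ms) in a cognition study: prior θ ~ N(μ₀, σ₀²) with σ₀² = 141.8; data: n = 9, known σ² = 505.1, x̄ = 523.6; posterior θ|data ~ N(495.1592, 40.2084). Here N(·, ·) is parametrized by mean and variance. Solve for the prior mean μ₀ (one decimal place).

The posterior mean is a precision-weighted average: μ_n = (τ₀μ₀ + τ_data·x̄)/(τ₀+τ_data), with τ₀=1/σ₀² and τ_data=n/σ².
Here τ₀ = 1/141.8 = 0.007052 and τ_data = 9/505.1 = 0.017818, so τ_n = 0.024870.
Rearranging for μ₀: μ₀ = (μ_n·τ_n − τ_data·x̄)/τ₀ = (495.1592·0.024870 − 0.017818·523.6) / 0.007052 = 2.985105/0.007052 ≈ 423.3.

μ₀ = 423.3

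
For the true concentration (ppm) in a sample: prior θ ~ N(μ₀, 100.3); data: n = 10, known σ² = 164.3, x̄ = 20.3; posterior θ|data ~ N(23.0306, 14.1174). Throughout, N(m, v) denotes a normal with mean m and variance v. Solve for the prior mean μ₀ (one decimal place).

The posterior mean is a precision-weighted average: μ_n = (τ₀μ₀ + τ_data·x̄)/(τ₀+τ_data), with τ₀=1/σ₀² and τ_data=n/σ².
Here τ₀ = 1/100.3 = 0.009970 and τ_data = 10/164.3 = 0.060864, so τ_n = 0.070834.
Rearranging for μ₀: μ₀ = (μ_n·τ_n − τ_data·x̄)/τ₀ = (23.0306·0.070834 − 0.060864·20.3) / 0.009970 = 0.395810/0.009970 ≈ 39.7.

μ₀ = 39.7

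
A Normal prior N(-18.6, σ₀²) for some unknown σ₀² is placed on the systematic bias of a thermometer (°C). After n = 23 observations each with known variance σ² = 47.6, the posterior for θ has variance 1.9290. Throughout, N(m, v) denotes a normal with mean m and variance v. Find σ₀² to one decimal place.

σ₀² = 28.4

For the Normal–Normal model with known σ², precisions add: τ_n = τ₀ + n/σ².
So 1/σ₀² = 1/1.9290 − 23/47.6 = 0.518403 − 0.483193 = 0.035210.
Hence σ₀² = 1/0.035210 ≈ 28.4.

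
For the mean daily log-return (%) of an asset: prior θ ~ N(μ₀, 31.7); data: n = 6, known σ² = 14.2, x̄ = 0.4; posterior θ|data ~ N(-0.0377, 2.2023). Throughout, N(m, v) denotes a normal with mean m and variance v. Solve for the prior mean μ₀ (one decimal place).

With known observation variance, the Normal–Normal posterior has precision τ_n = τ₀ + n/σ² and mean μ_n = (τ₀μ₀ + (n/σ²)x̄)/τ_n.
Here τ₀ = 1/31.7 = 0.031546 and τ_data = 6/14.2 = 0.422535, so τ_n = 0.454081.
Rearranging for μ₀: μ₀ = (μ_n·τ_n − τ_data·x̄)/τ₀ = (-0.0377·0.454081 − 0.422535·0.4) / 0.031546 = -0.186133/0.031546 ≈ -5.9.

μ₀ = -5.9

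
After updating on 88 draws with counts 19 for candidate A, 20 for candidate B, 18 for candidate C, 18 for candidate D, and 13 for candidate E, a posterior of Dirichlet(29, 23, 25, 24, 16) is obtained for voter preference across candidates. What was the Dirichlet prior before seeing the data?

For a Dirichlet(α) prior with multinomial counts c, the posterior is Dirichlet(α + c) componentwise.
Subtract each count from the matching posterior parameter: 29−19=10, 23−20=3, 25−18=7, 24−18=6, 16−13=3.

Dirichlet(10, 3, 7, 6, 3)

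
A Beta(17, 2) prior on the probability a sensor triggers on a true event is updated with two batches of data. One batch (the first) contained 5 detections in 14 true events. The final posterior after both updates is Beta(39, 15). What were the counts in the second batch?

Because Beta–binomial updating is additive in the counts, the combined data contributed (α_post−α_prior, β_post−β_prior) successes and failures.
Total across both batches: 39−17=22 detections, 15−2=13 misses.
Subtract the first batch: 22−5=17 detections and 13−9=4 misses.

17 detections and 4 misses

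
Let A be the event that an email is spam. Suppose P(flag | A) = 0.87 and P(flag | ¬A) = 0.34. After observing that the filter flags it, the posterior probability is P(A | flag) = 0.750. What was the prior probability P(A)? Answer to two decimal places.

P(A) = 0.54

In odds form, posterior odds = prior odds × likelihood ratio, so prior odds = posterior odds ÷ LR.
Posterior odds = 0.750/(1−0.750) = 3.0000. LR = 0.87/0.34 = 2.5588.
Prior odds = 3.0000/2.5588 = 1.1724, so P(A) = 1.1724/(1+1.1724) ≈ 0.54.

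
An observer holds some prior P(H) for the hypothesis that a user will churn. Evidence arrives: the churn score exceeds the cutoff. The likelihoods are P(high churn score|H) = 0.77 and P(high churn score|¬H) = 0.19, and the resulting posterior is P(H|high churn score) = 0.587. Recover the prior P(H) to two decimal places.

P(H) = 0.26

In odds form, posterior odds = prior odds × likelihood ratio, so prior odds = posterior odds ÷ LR.
Posterior odds = 0.587/(1−0.587) = 1.4213. LR = 0.77/0.19 = 4.0526.
Prior odds = 1.4213/4.0526 = 0.3507, so P(H) = 0.3507/(1+0.3507) ≈ 0.26.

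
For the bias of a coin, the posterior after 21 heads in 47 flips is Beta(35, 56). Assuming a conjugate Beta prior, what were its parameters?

Beta(14, 30)

Under Beta–binomial conjugacy the posterior parameters are (a+s, b+f).
So a = 35 − 21 = 14 and b = 56 − 26 = 30.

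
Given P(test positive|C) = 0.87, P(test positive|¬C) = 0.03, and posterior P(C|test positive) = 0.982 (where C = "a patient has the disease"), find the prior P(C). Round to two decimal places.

Bayes' rule in odds form gives O(C|E) = O(C)·[P(E|C)/P(E|¬C)], hence O(C) = O(C|E)/LR.
Posterior odds = 0.982/(1−0.982) = 54.5556. LR = 0.87/0.03 = 29.0000.
Prior odds = 54.5556/29.0000 = 1.8812, so P(C) = 1.8812/(1+1.8812) ≈ 0.65.

P(C) = 0.65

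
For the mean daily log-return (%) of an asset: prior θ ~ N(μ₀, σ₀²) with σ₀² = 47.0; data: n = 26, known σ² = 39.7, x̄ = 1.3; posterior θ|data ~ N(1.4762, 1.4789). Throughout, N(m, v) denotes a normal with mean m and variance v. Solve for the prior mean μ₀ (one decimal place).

μ₀ = 6.9

The posterior mean is a precision-weighted average: μ_n = (τ₀μ₀ + τ_data·x̄)/(τ₀+τ_data), with τ₀=1/σ₀² and τ_data=n/σ².
Here τ₀ = 1/47.0 = 0.021277 and τ_data = 26/39.7 = 0.654912, so τ_n = 0.676189.
Rearranging for μ₀: μ₀ = (μ_n·τ_n − τ_data·x̄)/τ₀ = (1.4762·0.676189 − 0.654912·1.3) / 0.021277 = 0.146805/0.021277 ≈ 6.9.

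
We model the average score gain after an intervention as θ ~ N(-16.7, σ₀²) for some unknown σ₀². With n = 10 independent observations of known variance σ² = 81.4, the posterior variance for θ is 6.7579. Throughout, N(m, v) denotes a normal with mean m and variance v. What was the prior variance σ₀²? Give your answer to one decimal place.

σ₀² = 39.8

For the Normal–Normal model with known σ², precisions add: τ_n = τ₀ + n/σ².
So 1/σ₀² = 1/6.7579 − 10/81.4 = 0.147975 − 0.122850 = 0.025125.
Hence σ₀² = 1/0.025125 ≈ 39.8.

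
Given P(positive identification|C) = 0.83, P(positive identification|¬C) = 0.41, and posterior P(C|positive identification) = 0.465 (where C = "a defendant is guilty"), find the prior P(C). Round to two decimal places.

P(C) = 0.30

Bayes' rule in odds form gives O(C|E) = O(C)·[P(E|C)/P(E|¬C)], hence O(C) = O(C|E)/LR.
Posterior odds = 0.465/(1−0.465) = 0.8692. LR = 0.83/0.41 = 2.0244.
Prior odds = 0.8692/2.0244 = 0.4294, so P(C) = 0.4294/(1+0.4294) ≈ 0.30.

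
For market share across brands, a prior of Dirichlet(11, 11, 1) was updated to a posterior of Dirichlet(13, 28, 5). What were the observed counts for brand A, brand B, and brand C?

For a Dirichlet(α) prior with multinomial counts c, the posterior is Dirichlet(α + c) componentwise.
Counts are posterior − prior componentwise: 13−11=2, 28−11=17, 5−1=4.

counts (2, 17, 4)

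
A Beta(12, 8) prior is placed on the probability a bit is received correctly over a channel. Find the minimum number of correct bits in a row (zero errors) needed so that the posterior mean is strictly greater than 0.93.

After k correct bits and 0 errors the posterior is Beta(12+k, 8), with mean (12+k)/(12+8+k).
Set (12+k)/(20+k) > 0.93 and solve: k > (0.93·20 − 12)/(1 − 0.93) = 94.286.
The smallest integer exceeding 94.286 is 95, and checking k=95: (107)/(115) = 0.9304 > 0.93.

k = 95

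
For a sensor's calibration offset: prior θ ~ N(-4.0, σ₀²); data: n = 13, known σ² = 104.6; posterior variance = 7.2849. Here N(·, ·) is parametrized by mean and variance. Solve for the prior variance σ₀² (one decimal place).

σ₀² = 77.0

For the Normal–Normal model with known σ², precisions add: τ_n = τ₀ + n/σ².
So 1/σ₀² = 1/7.2849 − 13/104.6 = 0.137270 − 0.124283 = 0.012987.
Hence σ₀² = 1/0.012987 ≈ 77.0.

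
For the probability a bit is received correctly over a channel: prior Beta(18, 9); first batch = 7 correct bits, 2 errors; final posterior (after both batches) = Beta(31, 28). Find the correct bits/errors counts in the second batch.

6 correct bits and 17 errors

Sequential conjugate updates are equivalent to a single update on the pooled data, so total successes = posterior α − prior α and total failures = posterior β − prior β.
Total across both batches: 31−18=13 correct bits, 28−9=19 errors.
Subtract the first batch: 13−7=6 correct bits and 19−2=17 errors.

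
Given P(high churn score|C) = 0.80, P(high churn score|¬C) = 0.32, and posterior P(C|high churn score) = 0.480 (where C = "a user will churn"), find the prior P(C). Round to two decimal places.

In odds form, posterior odds = prior odds × likelihood ratio, so prior odds = posterior odds ÷ LR.
Posterior odds = 0.480/(1−0.480) = 0.9231. LR = 0.80/0.32 = 2.5000.
Prior odds = 0.9231/2.5000 = 0.3692, so P(C) = 0.3692/(1+0.3692) ≈ 0.27.

P(C) = 0.27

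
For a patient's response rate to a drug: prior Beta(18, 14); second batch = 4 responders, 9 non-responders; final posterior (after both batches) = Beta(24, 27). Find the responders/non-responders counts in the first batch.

Sequential conjugate updates are equivalent to a single update on the pooled data, so total successes = posterior α − prior α and total failures = posterior β − prior β.
Total across both batches: 24−18=6 responders, 27−14=13 non-responders.
Subtract the second batch: 6−4=2 responders and 13−9=4 non-responders.

2 responders and 4 non-responders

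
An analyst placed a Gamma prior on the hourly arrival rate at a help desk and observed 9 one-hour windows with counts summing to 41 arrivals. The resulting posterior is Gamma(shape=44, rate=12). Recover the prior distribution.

A Gamma(α, β) prior (rate parametrization) on a Poisson rate with n observations summing to S gives posterior Gamma(α+S, β+n).
So α = 44 − 41 = 3 and β = 12 − 9 = 3.

Gamma(shape=3, rate=3)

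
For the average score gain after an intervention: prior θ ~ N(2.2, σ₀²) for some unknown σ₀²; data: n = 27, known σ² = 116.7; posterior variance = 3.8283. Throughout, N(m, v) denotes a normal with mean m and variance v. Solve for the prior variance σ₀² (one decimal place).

For the Normal–Normal model with known σ², precisions add: τ_n = τ₀ + n/σ².
So 1/σ₀² = 1/3.8283 − 27/116.7 = 0.261213 − 0.231362 = 0.029851.
Hence σ₀² = 1/0.029851 ≈ 33.5.

σ₀² = 33.5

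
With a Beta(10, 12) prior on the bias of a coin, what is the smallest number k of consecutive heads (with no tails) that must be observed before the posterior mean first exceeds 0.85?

k = 59

After k heads and 0 tails the posterior is Beta(10+k, 12), with mean (10+k)/(10+12+k).
Set (10+k)/(22+k) > 0.85 and solve: k > (0.85·22 − 10)/(1 − 0.85) = 58.000.
The smallest integer exceeding 58.000 is 59, and checking k=59: (69)/(81) = 0.8519 > 0.85.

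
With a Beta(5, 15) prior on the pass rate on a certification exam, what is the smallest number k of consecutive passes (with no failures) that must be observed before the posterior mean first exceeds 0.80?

k = 56

After k passes and 0 failures the posterior is Beta(5+k, 15), with mean (5+k)/(5+15+k).
Set (5+k)/(20+k) > 0.80 and solve: k > (0.80·20 − 5)/(1 − 0.80) = 55.000.
The smallest integer exceeding 55.000 is 56.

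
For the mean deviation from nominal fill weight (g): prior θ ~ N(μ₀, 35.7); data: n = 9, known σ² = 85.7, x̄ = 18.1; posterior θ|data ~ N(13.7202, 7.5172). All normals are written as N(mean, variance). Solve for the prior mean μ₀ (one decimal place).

μ₀ = -2.7

The posterior mean is a precision-weighted average: μ_n = (τ₀μ₀ + τ_data·x̄)/(τ₀+τ_data), with τ₀=1/σ₀² and τ_data=n/σ².
Here τ₀ = 1/35.7 = 0.028011 and τ_data = 9/85.7 = 0.105018, so τ_n = 0.133029.
Rearranging for μ₀: μ₀ = (μ_n·τ_n − τ_data·x̄)/τ₀ = (13.7202·0.133029 − 0.105018·18.1) / 0.028011 = -0.075641/0.028011 ≈ -2.7.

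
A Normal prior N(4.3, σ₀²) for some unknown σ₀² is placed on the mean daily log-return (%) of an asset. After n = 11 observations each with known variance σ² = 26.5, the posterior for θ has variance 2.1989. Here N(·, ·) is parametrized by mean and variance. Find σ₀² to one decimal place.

For the Normal–Normal model with known σ², precisions add: τ_n = τ₀ + n/σ².
So 1/σ₀² = 1/2.1989 − 11/26.5 = 0.454773 − 0.415094 = 0.039679.
Hence σ₀² = 1/0.039679 ≈ 25.2.

σ₀² = 25.2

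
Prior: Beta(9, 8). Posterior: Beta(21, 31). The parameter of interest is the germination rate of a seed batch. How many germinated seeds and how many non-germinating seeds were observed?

12 germinated seeds and 23 non-germinating seeds

A Beta(a, b) prior with s successes and f failures in binomial data gives a Beta(a+s, b+f) posterior.
So s = 21 − 9 = 12 and f = 31 − 8 = 23.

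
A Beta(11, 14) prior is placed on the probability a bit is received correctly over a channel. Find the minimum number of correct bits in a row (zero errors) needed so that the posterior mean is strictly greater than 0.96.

After k correct bits and 0 errors the posterior is Beta(11+k, 14), with mean (11+k)/(11+14+k).
Set (11+k)/(25+k) > 0.96 and solve: k > (0.96·25 − 11)/(1 − 0.96) = 325.000.
The smallest integer exceeding 325.000 is 326.

k = 326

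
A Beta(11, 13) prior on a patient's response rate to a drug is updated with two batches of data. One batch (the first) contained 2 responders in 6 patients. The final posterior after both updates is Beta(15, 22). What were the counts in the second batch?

Sequential conjugate updates are equivalent to a single update on the pooled data, so total successes = posterior α − prior α and total failures = posterior β − prior β.
Total across both batches: 15−11=4 responders, 22−13=9 non-responders.
Subtract the first batch: 4−2=2 responders and 9−4=5 non-responders.

2 responders and 5 non-responders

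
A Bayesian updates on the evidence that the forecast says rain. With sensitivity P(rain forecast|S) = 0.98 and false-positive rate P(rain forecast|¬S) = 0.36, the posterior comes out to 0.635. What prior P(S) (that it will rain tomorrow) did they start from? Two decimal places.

In odds form, posterior odds = prior odds × likelihood ratio, so prior odds = posterior odds ÷ LR.
Posterior odds = 0.635/(1−0.635) = 1.7397. LR = 0.98/0.36 = 2.7222.
Prior odds = 1.7397/2.7222 = 0.6391, so P(S) = 0.6391/(1+0.6391) ≈ 0.39.

P(S) = 0.39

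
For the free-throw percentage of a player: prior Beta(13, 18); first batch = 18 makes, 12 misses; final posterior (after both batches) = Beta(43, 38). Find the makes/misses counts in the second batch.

Because Beta–binomial updating is additive in the counts, the combined data contributed (α_post−α_prior, β_post−β_prior) successes and failures.
Total across both batches: 43−13=30 makes, 38−18=20 misses.
Subtract the first batch: 30−18=12 makes and 20−12=8 misses.

12 makes and 8 misses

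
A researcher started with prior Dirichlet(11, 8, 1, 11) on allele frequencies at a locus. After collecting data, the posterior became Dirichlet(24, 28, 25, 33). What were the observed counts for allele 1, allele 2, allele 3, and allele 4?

counts (13, 20, 24, 22)

For a Dirichlet(α) prior with multinomial counts c, the posterior is Dirichlet(α + c) componentwise.
Counts are posterior − prior componentwise: 24−11=13, 28−8=20, 25−1=24, 33−11=22.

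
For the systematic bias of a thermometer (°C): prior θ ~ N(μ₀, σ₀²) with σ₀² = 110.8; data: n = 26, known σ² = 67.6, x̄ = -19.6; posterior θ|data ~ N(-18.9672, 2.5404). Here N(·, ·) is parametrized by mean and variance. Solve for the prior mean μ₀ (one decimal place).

μ₀ = 8.0

With known observation variance, the Normal–Normal posterior has precision τ_n = τ₀ + n/σ² and mean μ_n = (τ₀μ₀ + (n/σ²)x̄)/τ_n.
Here τ₀ = 1/110.8 = 0.009025 and τ_data = 26/67.6 = 0.384615, so τ_n = 0.393640.
Rearranging for μ₀: μ₀ = (μ_n·τ_n − τ_data·x̄)/τ₀ = (-18.9672·0.393640 − 0.384615·-19.6) / 0.009025 = 0.072205/0.009025 ≈ 8.0.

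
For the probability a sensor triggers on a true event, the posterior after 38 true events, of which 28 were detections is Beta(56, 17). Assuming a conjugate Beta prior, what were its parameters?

Under Beta–binomial conjugacy the posterior parameters are (α+s, β+f).
Subtract the data counts: 56−28=28, 17−10=7.

Beta(28, 7)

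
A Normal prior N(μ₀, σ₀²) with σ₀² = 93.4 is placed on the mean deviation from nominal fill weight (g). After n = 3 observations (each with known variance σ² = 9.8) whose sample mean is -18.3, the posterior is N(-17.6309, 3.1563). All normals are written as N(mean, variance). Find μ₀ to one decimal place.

The posterior mean is a precision-weighted average: μ_n = (τ₀μ₀ + τ_data·x̄)/(τ₀+τ_data), with τ₀=1/σ₀² and τ_data=n/σ².
Here τ₀ = 1/93.4 = 0.010707 and τ_data = 3/9.8 = 0.306122, so τ_n = 0.316829.
Rearranging for μ₀: μ₀ = (μ_n·τ_n − τ_data·x̄)/τ₀ = (-17.6309·0.316829 − 0.306122·-18.3) / 0.010707 = 0.016052/0.010707 ≈ 1.5.

μ₀ = 1.5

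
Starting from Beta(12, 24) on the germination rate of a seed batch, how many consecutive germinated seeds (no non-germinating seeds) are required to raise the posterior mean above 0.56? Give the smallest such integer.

After k germinated seeds and 0 non-germinating seeds the posterior is Beta(12+k, 24), with mean (12+k)/(12+24+k).
Set (12+k)/(36+k) > 0.56 and solve: k > (0.56·36 − 12)/(1 − 0.56) = 18.545.
The smallest integer exceeding 18.545 is 19, and checking k=19: (31)/(55) = 0.5636 > 0.56.

k = 19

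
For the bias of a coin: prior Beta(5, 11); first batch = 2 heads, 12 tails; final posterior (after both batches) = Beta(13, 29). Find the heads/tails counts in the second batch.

6 heads and 6 tails

Because Beta–binomial updating is additive in the counts, the combined data contributed (α_post−α_prior, β_post−β_prior) successes and failures.
Total across both batches: 13−5=8 heads, 29−11=18 tails.
Subtract the first batch: 8−2=6 heads and 18−12=6 tails.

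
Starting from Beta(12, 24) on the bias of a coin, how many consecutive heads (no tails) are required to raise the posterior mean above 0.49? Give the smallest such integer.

After k heads and 0 tails the posterior is Beta(12+k, 24), with mean (12+k)/(12+24+k).
Set (12+k)/(36+k) > 0.49 and solve: k > (0.49·36 − 12)/(1 − 0.49) = 11.059.
The smallest integer exceeding 11.059 is 12.

k = 12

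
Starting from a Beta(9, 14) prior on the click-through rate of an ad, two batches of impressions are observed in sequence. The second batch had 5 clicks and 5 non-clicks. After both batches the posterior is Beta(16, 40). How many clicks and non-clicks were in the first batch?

Because Beta–binomial updating is additive in the counts, the combined data contributed (α_post−α_prior, β_post−β_prior) successes and failures.
Total across both batches: 16−9=7 clicks, 40−14=26 non-clicks.
Subtract the second batch: 7−5=2 clicks and 26−5=21 non-clicks.

2 clicks and 21 non-clicks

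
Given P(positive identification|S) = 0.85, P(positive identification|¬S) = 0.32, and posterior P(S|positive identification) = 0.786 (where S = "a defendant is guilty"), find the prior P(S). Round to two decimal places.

P(S) = 0.58

In odds form, posterior odds = prior odds × likelihood ratio, so prior odds = posterior odds ÷ LR.
Posterior odds = 0.786/(1−0.786) = 3.6729. LR = 0.85/0.32 = 2.6562.
Prior odds = 3.6729/2.6562 = 1.3828, so P(S) = 1.3828/(1+1.3828) ≈ 0.58.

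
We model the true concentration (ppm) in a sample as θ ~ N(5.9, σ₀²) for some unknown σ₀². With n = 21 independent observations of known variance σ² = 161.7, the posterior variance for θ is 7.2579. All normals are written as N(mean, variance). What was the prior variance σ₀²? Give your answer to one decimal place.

Posterior precision equals prior precision plus data precision: 1/σ_n² = 1/σ₀² + n/σ².
So 1/σ₀² = 1/7.2579 − 21/161.7 = 0.137781 − 0.129870 = 0.007911.
Hence σ₀² = 1/0.007911 ≈ 126.4.

σ₀² = 126.4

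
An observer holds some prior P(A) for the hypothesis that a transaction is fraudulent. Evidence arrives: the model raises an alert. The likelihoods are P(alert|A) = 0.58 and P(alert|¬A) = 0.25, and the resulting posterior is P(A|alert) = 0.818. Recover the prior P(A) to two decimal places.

P(A) = 0.66

Bayes' rule in odds form gives O(A|E) = O(A)·[P(E|A)/P(E|¬A)], hence O(A) = O(A|E)/LR.
Posterior odds = 0.818/(1−0.818) = 4.4945. LR = 0.58/0.25 = 2.3200.
Prior odds = 4.4945/2.3200 = 1.9373, so P(A) = 1.9373/(1+1.9373) ≈ 0.66.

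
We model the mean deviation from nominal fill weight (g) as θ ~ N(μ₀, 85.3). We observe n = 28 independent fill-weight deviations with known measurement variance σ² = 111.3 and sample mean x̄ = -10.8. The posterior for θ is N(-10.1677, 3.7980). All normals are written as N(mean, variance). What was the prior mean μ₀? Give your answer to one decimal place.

The posterior mean is a precision-weighted average: μ_n = (τ₀μ₀ + τ_data·x̄)/(τ₀+τ_data), with τ₀=1/σ₀² and τ_data=n/σ².
Here τ₀ = 1/85.3 = 0.011723 and τ_data = 28/111.3 = 0.251572, so τ_n = 0.263295.
Rearranging for μ₀: μ₀ = (μ_n·τ_n − τ_data·x̄)/τ₀ = (-10.1677·0.263295 − 0.251572·-10.8) / 0.011723 = 0.039873/0.011723 ≈ 3.4.

μ₀ = 3.4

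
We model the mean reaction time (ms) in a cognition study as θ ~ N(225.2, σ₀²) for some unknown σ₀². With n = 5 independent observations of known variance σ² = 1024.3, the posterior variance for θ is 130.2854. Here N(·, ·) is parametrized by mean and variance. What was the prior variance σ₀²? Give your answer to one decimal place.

Posterior precision equals prior precision plus data precision: 1/σ_n² = 1/σ₀² + n/σ².
So 1/σ₀² = 1/130.2854 − 5/1024.3 = 0.007675 − 0.004881 = 0.002794.
Hence σ₀² = 1/0.002794 ≈ 357.9.

σ₀² = 357.9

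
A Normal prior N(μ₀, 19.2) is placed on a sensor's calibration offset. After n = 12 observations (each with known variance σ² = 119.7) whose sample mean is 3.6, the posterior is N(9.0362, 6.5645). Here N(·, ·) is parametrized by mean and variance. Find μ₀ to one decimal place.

μ₀ = 19.5

With known observation variance, the Normal–Normal posterior has precision τ_n = τ₀ + n/σ² and mean μ_n = (τ₀μ₀ + (n/σ²)x̄)/τ_n.
Here τ₀ = 1/19.2 = 0.052083 and τ_data = 12/119.7 = 0.100251, so τ_n = 0.152334.
Rearranging for μ₀: μ₀ = (μ_n·τ_n − τ_data·x̄)/τ₀ = (9.0362·0.152334 − 0.100251·3.6) / 0.052083 = 1.015617/0.052083 ≈ 19.5.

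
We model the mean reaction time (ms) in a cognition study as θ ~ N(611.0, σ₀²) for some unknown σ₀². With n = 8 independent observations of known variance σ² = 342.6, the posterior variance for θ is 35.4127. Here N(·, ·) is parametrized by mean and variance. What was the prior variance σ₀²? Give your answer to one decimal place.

Posterior precision equals prior precision plus data precision: 1/σ_n² = 1/σ₀² + n/σ².
So 1/σ₀² = 1/35.4127 − 8/342.6 = 0.028238 − 0.023351 = 0.004887.
Hence σ₀² = 1/0.004887 ≈ 204.6.

σ₀² = 204.6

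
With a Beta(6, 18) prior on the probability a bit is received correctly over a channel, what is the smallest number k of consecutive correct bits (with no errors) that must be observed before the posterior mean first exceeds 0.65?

k = 28

After k correct bits and 0 errors the posterior is Beta(6+k, 18), with mean (6+k)/(6+18+k).
Set (6+k)/(24+k) > 0.65 and solve: k > (0.65·24 − 6)/(1 − 0.65) = 27.429.
The smallest integer exceeding 27.429 is 28.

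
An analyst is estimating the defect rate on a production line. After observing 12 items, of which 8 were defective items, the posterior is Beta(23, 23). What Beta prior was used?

Beta(15, 19)

A Beta(a, b) prior with s successes and f failures in binomial data gives a Beta(a+s, b+f) posterior.
So a = 23 − 8 = 15 and b = 23 − 4 = 19.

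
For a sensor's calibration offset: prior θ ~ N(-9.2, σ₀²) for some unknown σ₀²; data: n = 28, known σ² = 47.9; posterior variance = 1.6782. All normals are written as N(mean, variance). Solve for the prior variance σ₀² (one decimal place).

For the Normal–Normal model with known σ², precisions add: τ_n = τ₀ + n/σ².
So 1/σ₀² = 1/1.6782 − 28/47.9 = 0.595877 − 0.584551 = 0.011326.
Hence σ₀² = 1/0.011326 ≈ 88.3.

σ₀² = 88.3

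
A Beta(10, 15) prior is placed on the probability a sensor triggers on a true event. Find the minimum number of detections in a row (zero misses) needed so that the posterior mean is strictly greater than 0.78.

k = 44

After k detections and 0 misses the posterior is Beta(10+k, 15), with mean (10+k)/(10+15+k).
Set (10+k)/(25+k) > 0.78 and solve: k > (0.78·25 − 10)/(1 − 0.78) = 43.182.
The smallest integer exceeding 43.182 is 44, and checking k=44: (54)/(69) = 0.7826 > 0.78.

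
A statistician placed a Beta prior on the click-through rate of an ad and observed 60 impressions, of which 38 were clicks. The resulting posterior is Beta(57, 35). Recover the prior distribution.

A Beta(α, β) prior with s successes and f failures in binomial data gives a Beta(α+s, β+f) posterior.
Subtract the data counts: 57−38=19, 35−22=13.

Beta(19, 13)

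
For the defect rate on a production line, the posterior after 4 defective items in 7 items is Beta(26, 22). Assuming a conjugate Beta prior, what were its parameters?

Beta(22, 19)

Under Beta–binomial conjugacy the posterior parameters are (α+s, β+f).
So α = 26 − 4 = 22 and β = 22 − 3 = 19.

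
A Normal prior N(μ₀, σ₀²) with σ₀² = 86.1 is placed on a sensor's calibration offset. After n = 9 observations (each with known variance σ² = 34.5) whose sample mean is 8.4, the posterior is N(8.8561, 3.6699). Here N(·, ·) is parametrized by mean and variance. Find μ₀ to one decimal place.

μ₀ = 19.1

The posterior mean is a precision-weighted average: μ_n = (τ₀μ₀ + τ_data·x̄)/(τ₀+τ_data), with τ₀=1/σ₀² and τ_data=n/σ².
Here τ₀ = 1/86.1 = 0.011614 and τ_data = 9/34.5 = 0.260870, so τ_n = 0.272484.
Rearranging for μ₀: μ₀ = (μ_n·τ_n − τ_data·x̄)/τ₀ = (8.8561·0.272484 − 0.260870·8.4) / 0.011614 = 0.221838/0.011614 ≈ 19.1.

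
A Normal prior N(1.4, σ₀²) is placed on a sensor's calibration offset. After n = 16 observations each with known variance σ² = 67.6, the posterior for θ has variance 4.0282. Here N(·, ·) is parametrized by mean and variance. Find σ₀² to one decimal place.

Posterior precision equals prior precision plus data precision: 1/σ_n² = 1/σ₀² + n/σ².
So 1/σ₀² = 1/4.0282 − 16/67.6 = 0.248250 − 0.236686 = 0.011564.
Hence σ₀² = 1/0.011564 ≈ 86.5.

σ₀² = 86.5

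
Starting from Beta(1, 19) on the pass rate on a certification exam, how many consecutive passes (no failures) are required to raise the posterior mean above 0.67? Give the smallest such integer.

k = 38

After k passes and 0 failures the posterior is Beta(1+k, 19), with mean (1+k)/(1+19+k).
Set (1+k)/(20+k) > 0.67 and solve: k > (0.67·20 − 1)/(1 − 0.67) = 37.576.
The smallest integer exceeding 37.576 is 38, and checking k=38: (39)/(58) = 0.6724 > 0.67.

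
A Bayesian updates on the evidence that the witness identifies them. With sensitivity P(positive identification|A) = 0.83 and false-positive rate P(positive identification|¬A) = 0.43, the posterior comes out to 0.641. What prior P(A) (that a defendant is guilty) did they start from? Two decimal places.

P(A) = 0.48

In odds form, posterior odds = prior odds × likelihood ratio, so prior odds = posterior odds ÷ LR.
Posterior odds = 0.641/(1−0.641) = 1.7855. LR = 0.83/0.43 = 1.9302.
Prior odds = 1.7855/1.9302 = 0.9250, so P(A) = 0.9250/(1+0.9250) ≈ 0.48.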